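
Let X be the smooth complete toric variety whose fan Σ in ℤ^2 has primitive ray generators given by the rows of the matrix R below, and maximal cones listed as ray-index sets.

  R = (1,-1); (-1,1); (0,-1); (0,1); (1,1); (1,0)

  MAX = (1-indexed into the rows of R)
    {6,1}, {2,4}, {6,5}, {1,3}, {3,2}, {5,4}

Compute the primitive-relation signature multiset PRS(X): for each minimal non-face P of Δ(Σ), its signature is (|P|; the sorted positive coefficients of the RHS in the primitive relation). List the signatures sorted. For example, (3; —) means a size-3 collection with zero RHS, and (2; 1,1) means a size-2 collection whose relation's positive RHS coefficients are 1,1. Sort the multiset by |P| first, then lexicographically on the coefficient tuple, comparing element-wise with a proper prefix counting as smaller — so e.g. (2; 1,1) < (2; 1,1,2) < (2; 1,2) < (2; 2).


Δ(Σ) — 6 vertices, 9 min non-faces:

  P = {1,2}:  v_{1} + v_{2} = 0 — sig = (2; —)
  P = {3,4}:  v_{3} + v_{4} = 0 — sig = (2; —)
  P = {1,4}:  v_{1} + v_{4} = v_{6} — sig = (2; 1)
  P = {2,6}:  v_{2} + v_{6} = v_{4} — sig = (2; 1)
  P = {3,5}:  v_{3} + v_{5} = v_{6} — sig = (2; 1)
  P = {3,6}:  v_{3} + v_{6} = v_{1} — sig = (2; 1)
  P = {4,6}:  v_{4} + v_{6} = v_{5} — sig = (2; 1)
  P = {1,5}:  v_{1} + v_{5} = 2·v_{6} — sig = (2; 2)
  P = {2,5}:  v_{2} + v_{5} = 2·v_{4} — sig = (2; 2)

Signatures (|P|; sorted positive RHS coefficients), sorted:
    |P|=2: 9 collections, coeffs (), (), (1), (1), (1), (1), (1), (2), (2)


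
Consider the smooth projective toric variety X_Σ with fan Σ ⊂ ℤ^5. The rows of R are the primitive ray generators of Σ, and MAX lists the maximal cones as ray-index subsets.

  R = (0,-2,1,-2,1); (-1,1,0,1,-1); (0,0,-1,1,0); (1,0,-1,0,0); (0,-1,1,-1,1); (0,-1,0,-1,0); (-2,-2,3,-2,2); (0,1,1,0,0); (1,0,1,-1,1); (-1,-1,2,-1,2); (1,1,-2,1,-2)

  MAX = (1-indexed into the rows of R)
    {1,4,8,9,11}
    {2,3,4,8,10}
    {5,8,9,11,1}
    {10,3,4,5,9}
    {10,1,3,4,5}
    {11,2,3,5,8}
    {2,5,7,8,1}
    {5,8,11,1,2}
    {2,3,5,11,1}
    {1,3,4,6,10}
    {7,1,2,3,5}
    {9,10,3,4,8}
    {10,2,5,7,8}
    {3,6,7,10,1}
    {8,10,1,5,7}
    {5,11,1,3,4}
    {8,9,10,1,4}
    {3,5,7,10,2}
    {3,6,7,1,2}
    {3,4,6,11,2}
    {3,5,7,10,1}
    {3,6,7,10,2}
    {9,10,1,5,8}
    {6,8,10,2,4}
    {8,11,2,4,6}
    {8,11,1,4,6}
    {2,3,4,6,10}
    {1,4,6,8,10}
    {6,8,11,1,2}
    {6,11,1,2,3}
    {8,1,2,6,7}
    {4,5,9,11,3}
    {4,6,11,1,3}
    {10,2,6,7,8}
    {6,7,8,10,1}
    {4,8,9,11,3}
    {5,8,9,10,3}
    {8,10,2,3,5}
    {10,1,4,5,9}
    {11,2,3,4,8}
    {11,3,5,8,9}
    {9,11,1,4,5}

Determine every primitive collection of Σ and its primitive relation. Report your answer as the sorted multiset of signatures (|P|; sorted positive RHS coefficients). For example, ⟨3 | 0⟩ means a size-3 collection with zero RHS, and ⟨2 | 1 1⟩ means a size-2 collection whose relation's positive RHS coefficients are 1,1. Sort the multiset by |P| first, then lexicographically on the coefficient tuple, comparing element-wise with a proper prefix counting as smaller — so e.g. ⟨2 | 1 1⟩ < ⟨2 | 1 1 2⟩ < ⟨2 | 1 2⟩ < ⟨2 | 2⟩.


15 collections generate NE(X_Σ); each relation:

  P = {10,11}:  v_{10} + v_{11} = 0 — sig = ⟨2 | 0⟩
  P = {2,9}:  v_{2} + v_{9} = v_{8} — sig = ⟨2 | 1⟩
  P = {5,6}:  v_{5} + v_{6} = v_{1} — sig = ⟨2 | 1⟩
  P = {4,7}:  v_{4} + v_{7} = v_{6} + v_{10} — sig = ⟨2 | 1 1⟩
  P = {7,11}:  v_{7} + v_{11} = v_{1} + v_{2} — sig = ⟨2 | 1 1⟩
  P = {6,9}:  v_{6} + v_{9} = v_{1} + v_{4} + v_{8} — sig = ⟨2 | 1 1 1⟩
  P = {7,9}:  v_{7} + v_{9} = v_{1} + v_{8} + v_{10} — sig = ⟨2 | 1 1 1⟩
  P = {2,4,5}:  v_{2} + v_{4} + v_{5} = 0 — sig = ⟨3 | 0⟩
  P = {3,6,8}:  v_{3} + v_{6} + v_{8} = 0 — sig = ⟨3 | 0⟩
  P = {1,2,4}:  v_{1} + v_{2} + v_{4} = v_{6} — sig = ⟨3 | 1⟩
  P = {1,2,10}:  v_{1} + v_{2} + v_{10} = v_{7} — sig = ⟨3 | 1⟩
  P = {1,3,8}:  v_{1} + v_{3} + v_{8} = v_{5} — sig = ⟨3 | 1⟩
  P = {4,5,8}:  v_{4} + v_{5} + v_{8} = v_{9} — sig = ⟨3 | 1⟩
  P = {3,7,8}:  v_{3} + v_{7} + v_{8} = v_{2} + v_{5} + v_{10} — sig = ⟨3 | 1 1 1⟩
  P = {1,3,9}:  v_{1} + v_{3} + v_{9} = v_{4} + 2·v_{5} — sig = ⟨3 | 1 2⟩

Sorted signature multiset PRS(X):
{ ⟨2 | 0⟩,  ⟨2 | 1⟩ ×2,  ⟨2 | 1 1⟩ ×2,  ⟨2 | 1 1 1⟩ ×2,  ⟨3 | 0⟩ ×2,  ⟨3 | 1⟩ ×4,  ⟨3 | 1 1 1⟩,  ⟨3 | 1 2⟩ }


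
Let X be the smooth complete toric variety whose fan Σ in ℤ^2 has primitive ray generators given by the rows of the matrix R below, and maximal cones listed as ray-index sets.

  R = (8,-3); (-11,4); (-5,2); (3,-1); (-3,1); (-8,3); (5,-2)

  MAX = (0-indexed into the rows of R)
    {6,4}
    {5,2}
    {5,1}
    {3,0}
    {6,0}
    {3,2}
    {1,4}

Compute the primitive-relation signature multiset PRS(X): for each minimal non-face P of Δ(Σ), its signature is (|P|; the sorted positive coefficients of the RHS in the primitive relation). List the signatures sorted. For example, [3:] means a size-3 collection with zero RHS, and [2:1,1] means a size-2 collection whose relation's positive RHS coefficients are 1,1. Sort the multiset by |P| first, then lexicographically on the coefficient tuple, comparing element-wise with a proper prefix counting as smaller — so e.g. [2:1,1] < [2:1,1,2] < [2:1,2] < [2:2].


The 14 primitive collections of Σ (r=7, n=2):

  P={0,5}:  v_{0} + v_{5} = 0  ⇒ sig = [2:]
  P={2,6}:  v_{2} + v_{6} = 0  ⇒ sig = [2:]
  P={3,4}:  v_{3} + v_{4} = 0  ⇒ sig = [2:]
  P={0,1}:  v_{0} + v_{1} = v_{4}  ⇒ sig = [2:1]
  P={0,2}:  v_{0} + v_{2} = v_{3}  ⇒ sig = [2:1]
  P={0,4}:  v_{0} + v_{4} = v_{6}  ⇒ sig = [2:1]
  P={1,3}:  v_{1} + v_{3} = v_{5}  ⇒ sig = [2:1]
  P={2,4}:  v_{2} + v_{4} = v_{5}  ⇒ sig = [2:1]
  P={3,5}:  v_{3} + v_{5} = v_{2}  ⇒ sig = [2:1]
  P={3,6}:  v_{3} + v_{6} = v_{0}  ⇒ sig = [2:1]
  P={4,5}:  v_{4} + v_{5} = v_{1}  ⇒ sig = [2:1]
  P={5,6}:  v_{5} + v_{6} = v_{4}  ⇒ sig = [2:1]
  P={1,2}:  v_{1} + v_{2} = 2·v_{5}  ⇒ sig = [2:2]
  P={1,6}:  v_{1} + v_{6} = 2·v_{4}  ⇒ sig = [2:2]

Signatures (|P|; sorted positive RHS coefficients), sorted:
    [2:]
    [2:]
    [2:]
    [2:1]
    [2:1]
    [2:1]
    [2:1]
    [2:1]
    [2:1]
    [2:1]
    [2:1]
    [2:1]
    [2:2]
    [2:2]


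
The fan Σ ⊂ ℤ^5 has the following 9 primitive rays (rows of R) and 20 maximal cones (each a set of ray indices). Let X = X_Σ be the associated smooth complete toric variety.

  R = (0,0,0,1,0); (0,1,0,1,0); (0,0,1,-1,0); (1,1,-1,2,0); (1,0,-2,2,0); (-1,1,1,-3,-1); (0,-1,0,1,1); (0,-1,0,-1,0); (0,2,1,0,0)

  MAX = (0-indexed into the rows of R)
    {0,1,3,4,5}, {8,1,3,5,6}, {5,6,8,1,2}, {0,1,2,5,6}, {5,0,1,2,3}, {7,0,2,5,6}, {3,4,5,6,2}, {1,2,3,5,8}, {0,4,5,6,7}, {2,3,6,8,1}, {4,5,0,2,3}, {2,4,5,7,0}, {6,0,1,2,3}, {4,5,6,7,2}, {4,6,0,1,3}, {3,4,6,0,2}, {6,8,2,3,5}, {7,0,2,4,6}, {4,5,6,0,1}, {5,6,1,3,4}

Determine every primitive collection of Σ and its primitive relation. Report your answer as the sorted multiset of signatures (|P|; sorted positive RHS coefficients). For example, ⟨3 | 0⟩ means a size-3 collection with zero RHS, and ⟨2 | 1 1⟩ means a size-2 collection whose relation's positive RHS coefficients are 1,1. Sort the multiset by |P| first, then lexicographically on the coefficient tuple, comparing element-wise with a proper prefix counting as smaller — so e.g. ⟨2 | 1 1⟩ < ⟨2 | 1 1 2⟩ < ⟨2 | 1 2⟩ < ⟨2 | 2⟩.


Primitive collections (9):

  P={1,7}:  v_{1} + v_{7} = 0  so sig = ⟨2 | 0⟩
  P={3,7}:  v_{3} + v_{7} = v_{2} + v_{4}  so sig = ⟨2 | 1 1⟩
  P={7,8}:  v_{7} + v_{8} = v_{2} + v_{3} + v_{5} + v_{6}  so sig = ⟨2 | 1 1 1 1⟩
  P={4,8}:  v_{4} + v_{8} = 2·v_{3} + v_{5} + v_{6}  so sig = ⟨2 | 1 1 2⟩
  P={0,8}:  v_{0} + v_{8} = 2·v_{1} + v_{2}  so sig = ⟨2 | 1 2⟩
  P={1,2,4}:  v_{1} + v_{2} + v_{4} = v_{3}  so sig = ⟨3 | 1⟩
  P={0,3,5,6}:  v_{0} + v_{3} + v_{5} + v_{6} = v_{1}  so sig = ⟨4 | 1⟩
  P={0,2,4,5,6}:  v_{0} + v_{2} + v_{4} + v_{5} + v_{6} = 0  so sig = ⟨5 | 0⟩
  P={1,2,3,5,6}:  v_{1} + v_{2} + v_{3} + v_{5} + v_{6} = v_{8}  so sig = ⟨5 | 1⟩

Hence PRS(X_Σ) =
[⟨2 | 0⟩, ⟨2 | 1 1⟩, ⟨2 | 1 1 1 1⟩, ⟨2 | 1 1 2⟩, ⟨2 | 1 2⟩, ⟨3 | 1⟩, ⟨4 | 1⟩, ⟨5 | 0⟩, ⟨5 | 1⟩]


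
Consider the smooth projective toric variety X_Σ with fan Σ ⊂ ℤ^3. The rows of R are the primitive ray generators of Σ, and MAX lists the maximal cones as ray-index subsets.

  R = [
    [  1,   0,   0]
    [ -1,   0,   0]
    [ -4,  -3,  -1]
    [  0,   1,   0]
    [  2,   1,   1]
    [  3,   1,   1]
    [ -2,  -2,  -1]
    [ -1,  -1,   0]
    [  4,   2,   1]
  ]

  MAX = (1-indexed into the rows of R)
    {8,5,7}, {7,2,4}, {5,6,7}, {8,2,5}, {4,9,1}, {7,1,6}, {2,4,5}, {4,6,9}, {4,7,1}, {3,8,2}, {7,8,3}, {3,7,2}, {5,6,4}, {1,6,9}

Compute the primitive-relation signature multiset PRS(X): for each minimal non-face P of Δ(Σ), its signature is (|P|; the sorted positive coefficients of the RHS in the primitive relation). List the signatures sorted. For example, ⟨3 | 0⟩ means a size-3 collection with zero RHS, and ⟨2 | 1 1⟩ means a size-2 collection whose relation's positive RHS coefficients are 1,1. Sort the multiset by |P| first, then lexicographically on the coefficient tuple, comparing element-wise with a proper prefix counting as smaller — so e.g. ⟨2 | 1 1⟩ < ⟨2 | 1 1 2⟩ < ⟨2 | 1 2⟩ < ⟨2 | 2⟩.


|primitive collections| = 20. Relations:

  P={1,2}:  v_{1} + v_{2} = 0  ⟹  sig = ⟨2 | 0⟩
  P={1,5}:  v_{1} + v_{5} = v_{6}  ⟹  sig = ⟨2 | 1⟩
  P={2,6}:  v_{2} + v_{6} = v_{5}  ⟹  sig = ⟨2 | 1⟩
  P={4,8}:  v_{4} + v_{8} = v_{2}  ⟹  sig = ⟨2 | 1⟩
  P={8,9}:  v_{8} + v_{9} = v_{6}  ⟹  sig = ⟨2 | 1⟩
  P={1,3}:  v_{1} + v_{3} = v_{7} + v_{8}  ⟹  sig = ⟨2 | 1 1⟩
  P={1,8}:  v_{1} + v_{8} = v_{5} + v_{7}  ⟹  sig = ⟨2 | 1 1⟩
  P={2,9}:  v_{2} + v_{9} = v_{4} + v_{6}  ⟹  sig = ⟨2 | 1 1⟩
  P={3,9}:  v_{3} + v_{9} = v_{5} + v_{7}  ⟹  sig = ⟨2 | 1 1⟩
  P={3,6}:  v_{3} + v_{6} = v_{5} + v_{7} + v_{8}  ⟹  sig = ⟨2 | 1 1 1⟩
  P={3,4}:  v_{3} + v_{4} = 2·v_{2} + v_{7}  ⟹  sig = ⟨2 | 1 2⟩
  P={5,9}:  v_{5} + v_{9} = v_{4} + 2·v_{6}  ⟹  sig = ⟨2 | 1 2⟩
  P={6,8}:  v_{6} + v_{8} = 2·v_{5} + v_{7}  ⟹  sig = ⟨2 | 1 2⟩
  P={3,5}:  v_{3} + v_{5} = 2·v_{8}  ⟹  sig = ⟨2 | 2⟩
  P={7,9}:  v_{7} + v_{9} = 2·v_{1}  ⟹  sig = ⟨2 | 2⟩
  P={4,5,7}:  v_{4} + v_{5} + v_{7} = 0  ⟹  sig = ⟨3 | 0⟩
  P={1,4,6}:  v_{1} + v_{4} + v_{6} = v_{9}  ⟹  sig = ⟨3 | 1⟩
  P={2,5,7}:  v_{2} + v_{5} + v_{7} = v_{8}  ⟹  sig = ⟨3 | 1⟩
  P={2,7,8}:  v_{2} + v_{7} + v_{8} = v_{3}  ⟹  sig = ⟨3 | 1⟩
  P={4,6,7}:  v_{4} + v_{6} + v_{7} = v_{1}  ⟹  sig = ⟨3 | 1⟩

Sorted signature multiset PRS(X):
    |P|=2: 15 collections, coeffs (), (1), (1), (1), (1), (1,1), (1,1), (1,1), (1,1), (1,1,1), (1,2), (1,2), (1,2), (2), (2)
    |P|=3: 5 collections, coeffs (), (1), (1), (1), (1)


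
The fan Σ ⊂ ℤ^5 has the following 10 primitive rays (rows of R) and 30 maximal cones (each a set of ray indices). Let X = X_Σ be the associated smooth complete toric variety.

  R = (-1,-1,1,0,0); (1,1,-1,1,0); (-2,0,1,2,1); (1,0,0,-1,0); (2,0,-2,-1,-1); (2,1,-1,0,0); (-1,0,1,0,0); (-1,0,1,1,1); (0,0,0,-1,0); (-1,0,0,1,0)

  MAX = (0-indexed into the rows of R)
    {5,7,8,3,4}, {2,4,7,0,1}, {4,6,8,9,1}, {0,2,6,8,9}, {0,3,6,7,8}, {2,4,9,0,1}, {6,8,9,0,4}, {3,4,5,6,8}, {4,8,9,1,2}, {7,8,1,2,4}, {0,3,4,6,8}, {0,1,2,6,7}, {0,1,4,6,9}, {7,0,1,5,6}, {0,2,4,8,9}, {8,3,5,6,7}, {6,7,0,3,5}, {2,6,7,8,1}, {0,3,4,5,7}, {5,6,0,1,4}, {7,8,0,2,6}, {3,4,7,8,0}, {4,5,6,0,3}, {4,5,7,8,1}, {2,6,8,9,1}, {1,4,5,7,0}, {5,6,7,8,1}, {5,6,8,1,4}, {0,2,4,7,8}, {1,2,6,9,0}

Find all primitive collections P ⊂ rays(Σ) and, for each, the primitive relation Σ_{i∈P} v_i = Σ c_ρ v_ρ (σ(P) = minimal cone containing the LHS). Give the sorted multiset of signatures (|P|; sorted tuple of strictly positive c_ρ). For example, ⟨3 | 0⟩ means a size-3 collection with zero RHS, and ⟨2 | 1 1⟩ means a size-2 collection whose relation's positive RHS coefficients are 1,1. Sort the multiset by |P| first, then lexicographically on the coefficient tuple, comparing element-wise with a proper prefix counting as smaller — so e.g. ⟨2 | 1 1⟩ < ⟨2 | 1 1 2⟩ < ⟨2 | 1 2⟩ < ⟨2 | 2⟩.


Σ has 10 primitive collections:

  {3,9}:  v_{3} + v_{9} = 0  ⟹  sig = ⟨2 | 0⟩
  {1,3}:  v_{1} + v_{3} = v_{5}  ⟹  sig = ⟨2 | 1⟩
  {2,3}:  v_{2} + v_{3} = v_{7}  ⟹  sig = ⟨2 | 1⟩
  {5,9}:  v_{5} + v_{9} = v_{1}  ⟹  sig = ⟨2 | 1⟩
  {7,9}:  v_{7} + v_{9} = v_{2}  ⟹  sig = ⟨2 | 1⟩
  {2,5}:  v_{2} + v_{5} = v_{1} + v_{7}  ⟹  sig = ⟨2 | 1 1⟩
  {0,1,8}:  v_{0} + v_{1} + v_{8} = 0  ⟹  sig = ⟨3 | 0⟩
  {4,6,7}:  v_{4} + v_{6} + v_{7} = 0  ⟹  sig = ⟨3 | 0⟩
  {0,5,8}:  v_{0} + v_{5} + v_{8} = v_{3}  ⟹  sig = ⟨3 | 1⟩
  {2,4,6}:  v_{2} + v_{4} + v_{6} = v_{9}  ⟹  sig = ⟨3 | 1⟩

Sorted signature multiset PRS(X):
    |P|=2: 6 collections, coeffs (), (1), (1), (1), (1), (1,1)
    |P|=3: 4 collections, coeffs (), (), (1), (1)


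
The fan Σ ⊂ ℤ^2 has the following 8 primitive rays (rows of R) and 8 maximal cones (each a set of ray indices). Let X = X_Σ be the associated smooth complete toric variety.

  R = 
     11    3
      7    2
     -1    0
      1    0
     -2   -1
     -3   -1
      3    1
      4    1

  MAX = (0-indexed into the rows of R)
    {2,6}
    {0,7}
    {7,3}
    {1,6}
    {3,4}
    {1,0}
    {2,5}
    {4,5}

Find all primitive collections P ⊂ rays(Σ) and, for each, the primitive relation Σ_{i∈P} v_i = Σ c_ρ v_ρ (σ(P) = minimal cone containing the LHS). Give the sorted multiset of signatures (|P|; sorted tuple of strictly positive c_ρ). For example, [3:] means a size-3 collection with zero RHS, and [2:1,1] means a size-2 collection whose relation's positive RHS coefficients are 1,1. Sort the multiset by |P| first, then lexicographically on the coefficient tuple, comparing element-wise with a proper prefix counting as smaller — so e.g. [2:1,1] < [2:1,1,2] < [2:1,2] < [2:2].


20 collections generate NE(X_Σ); each relation:

  • {2,3}:  v_{2} + v_{3} = 0  →  sig = [2:]
  • {5,6}:  v_{5} + v_{6} = 0  →  sig = [2:]
  • {1,5}:  v_{1} + v_{5} = v_{7}  →  sig = [2:1]
  • {1,7}:  v_{1} + v_{7} = v_{0}  →  sig = [2:1]
  • {2,4}:  v_{2} + v_{4} = v_{5}  →  sig = [2:1]
  • {2,7}:  v_{2} + v_{7} = v_{6}  →  sig = [2:1]
  • {3,5}:  v_{3} + v_{5} = v_{4}  →  sig = [2:1]
  • {3,6}:  v_{3} + v_{6} = v_{7}  →  sig = [2:1]
  • {4,6}:  v_{4} + v_{6} = v_{3}  →  sig = [2:1]
  • {5,7}:  v_{5} + v_{7} = v_{3}  →  sig = [2:1]
  • {6,7}:  v_{6} + v_{7} = v_{1}  →  sig = [2:1]
  • {0,2}:  v_{0} + v_{2} = v_{1} + v_{6}  →  sig = [2:1,1]
  • {1,4}:  v_{1} + v_{4} = v_{3} + v_{7}  →  sig = [2:1,1]
  • {0,4}:  v_{0} + v_{4} = v_{3} + 2·v_{7}  →  sig = [2:1,2]
  • {0,5}:  v_{0} + v_{5} = 2·v_{7}  →  sig = [2:2]
  • {0,6}:  v_{0} + v_{6} = 2·v_{1}  →  sig = [2:2]
  • {1,2}:  v_{1} + v_{2} = 2·v_{6}  →  sig = [2:2]
  • {1,3}:  v_{1} + v_{3} = 2·v_{7}  →  sig = [2:2]
  • {4,7}:  v_{4} + v_{7} = 2·v_{3}  →  sig = [2:2]
  • {0,3}:  v_{0} + v_{3} = 3·v_{7}  →  sig = [2:3]

Hence PRS(X_Σ) =
{ [2:] ×2,  [2:1] ×9,  [2:1,1] ×2,  [2:1,2],  [2:2] ×5,  [2:3] }


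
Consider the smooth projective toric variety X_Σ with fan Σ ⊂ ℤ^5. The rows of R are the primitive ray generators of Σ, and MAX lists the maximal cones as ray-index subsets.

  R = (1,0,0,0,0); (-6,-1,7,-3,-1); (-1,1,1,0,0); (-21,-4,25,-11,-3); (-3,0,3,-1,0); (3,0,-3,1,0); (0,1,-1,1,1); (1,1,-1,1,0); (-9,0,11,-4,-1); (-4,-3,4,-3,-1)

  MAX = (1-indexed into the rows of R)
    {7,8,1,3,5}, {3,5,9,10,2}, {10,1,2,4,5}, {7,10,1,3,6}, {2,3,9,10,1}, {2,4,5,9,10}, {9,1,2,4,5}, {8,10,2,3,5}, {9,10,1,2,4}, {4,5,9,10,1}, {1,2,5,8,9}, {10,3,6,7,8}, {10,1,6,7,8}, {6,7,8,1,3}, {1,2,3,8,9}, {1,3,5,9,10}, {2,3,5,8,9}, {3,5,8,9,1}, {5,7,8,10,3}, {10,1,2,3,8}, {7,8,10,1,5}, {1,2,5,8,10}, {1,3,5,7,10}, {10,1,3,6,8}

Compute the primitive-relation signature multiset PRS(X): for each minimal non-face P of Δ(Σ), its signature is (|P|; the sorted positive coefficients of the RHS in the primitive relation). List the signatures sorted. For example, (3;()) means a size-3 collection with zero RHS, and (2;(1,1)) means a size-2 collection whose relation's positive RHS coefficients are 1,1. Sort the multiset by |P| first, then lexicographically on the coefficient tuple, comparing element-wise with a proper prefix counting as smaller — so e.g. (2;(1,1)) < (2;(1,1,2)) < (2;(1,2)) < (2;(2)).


Primitive collections (14):

  • {5,6}:  v_{5} + v_{6} = 0 ; sig = (2;())
  • {6,9}:  v_{6} + v_{9} = v_{1} + v_{2} + v_{3} ; sig = (2;(1,1,1))
  • {2,6}:  v_{2} + v_{6} = v_{1} + v_{3} + v_{8} + v_{10} ; sig = (2;(1,1,1,1))
  • {4,6}:  v_{4} + v_{6} = v_{1} + v_{2} + v_{9} + v_{10} ; sig = (2;(1,1,1,1))
  • {4,7}:  v_{4} + v_{7} = v_{1} + 3·v_{5} + v_{9} + v_{10} ; sig = (2;(1,1,1,3))
  • {4,8}:  v_{4} + v_{8} = v_{1} + 3·v_{2} + v_{5} ; sig = (2;(1,1,3))
  • {7,9}:  v_{7} + v_{9} = v_{1} + v_{3} + 3·v_{5} ; sig = (2;(1,1,3))
  • {3,4}:  v_{3} + v_{4} = 2·v_{9} + v_{10} ; sig = (2;(1,2))
  • {2,7}:  v_{2} + v_{7} = 2·v_{5} ; sig = (2;(2))
  • {8,9,10}:  v_{8} + v_{9} + v_{10} = 2·v_{2} ; sig = (3;(2))
  • {1,2,3,5}:  v_{1} + v_{2} + v_{3} + v_{5} = v_{9} ; sig = (4;(1))
  • {1,2,5,9,10}:  v_{1} + v_{2} + v_{5} + v_{9} + v_{10} = v_{4} ; sig = (5;(1))
  • {1,3,5,8,10}:  v_{1} + v_{3} + v_{5} + v_{8} + v_{10} = v_{2} ; sig = (5;(1))
  • {1,3,7,8,10}:  v_{1} + v_{3} + v_{7} + v_{8} + v_{10} = v_{5} ; sig = (5;(1))

Hence PRS(X_Σ) =
    (2;())
    (2;(1,1,1))
    (2;(1,1,1,1))
    (2;(1,1,1,1))
    (2;(1,1,1,3))
    (2;(1,1,3))
    (2;(1,1,3))
    (2;(1,2))
    (2;(2))
    (3;(2))
    (4;(1))
    (5;(1))
    (5;(1))
    (5;(1))


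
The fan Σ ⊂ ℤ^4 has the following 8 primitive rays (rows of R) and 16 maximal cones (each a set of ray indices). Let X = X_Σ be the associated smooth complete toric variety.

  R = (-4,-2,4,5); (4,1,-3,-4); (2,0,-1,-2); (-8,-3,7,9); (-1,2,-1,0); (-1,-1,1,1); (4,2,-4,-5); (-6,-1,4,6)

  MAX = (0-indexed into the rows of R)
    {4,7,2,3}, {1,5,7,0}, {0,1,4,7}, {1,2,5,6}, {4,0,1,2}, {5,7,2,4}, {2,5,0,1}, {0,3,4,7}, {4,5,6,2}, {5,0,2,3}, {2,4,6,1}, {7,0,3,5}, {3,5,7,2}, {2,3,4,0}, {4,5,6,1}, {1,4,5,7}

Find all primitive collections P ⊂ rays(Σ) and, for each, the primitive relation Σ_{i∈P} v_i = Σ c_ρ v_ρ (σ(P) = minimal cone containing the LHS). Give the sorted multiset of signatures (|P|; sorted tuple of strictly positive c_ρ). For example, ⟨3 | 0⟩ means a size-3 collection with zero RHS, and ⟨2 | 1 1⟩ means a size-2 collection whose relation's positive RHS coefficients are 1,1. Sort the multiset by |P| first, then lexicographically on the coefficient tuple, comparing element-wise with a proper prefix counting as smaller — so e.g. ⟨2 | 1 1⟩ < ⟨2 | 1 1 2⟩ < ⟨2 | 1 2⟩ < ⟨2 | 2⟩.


Primitive collections (9):

  P = {0,6}:  v_{0} + v_{6} = 0 ; sig = ⟨2 | 0⟩
  P = {1,3}:  v_{1} + v_{3} = v_{0} ; sig = ⟨2 | 1⟩
  P = {3,6}:  v_{3} + v_{6} = v_{2} + v_{7} ; sig = ⟨2 | 1 1⟩
  P = {6,7}:  v_{6} + v_{7} = v_{4} + v_{5} ; sig = ⟨2 | 1 1⟩
  P = {1,2,7}:  v_{1} + v_{2} + v_{7} = 0 ; sig = ⟨3 | 0⟩
  P = {0,2,7}:  v_{0} + v_{2} + v_{7} = v_{3} ; sig = ⟨3 | 1⟩
  P = {0,4,5}:  v_{0} + v_{4} + v_{5} = v_{7} ; sig = ⟨3 | 1⟩
  P = {3,4,5}:  v_{3} + v_{4} + v_{5} = v_{2} + 2·v_{7} ; sig = ⟨3 | 1 2⟩
  P = {1,2,4,5}:  v_{1} + v_{2} + v_{4} + v_{5} = v_{6} ; sig = ⟨4 | 1⟩

Hence PRS(X_Σ) =
    |P|=2: 4 collections, coeffs (), (1), (1,1), (1,1)
    |P|=3: 4 collections, coeffs (), (1), (1), (1,2)
    |P|=4: 1 collection, coeffs (1)


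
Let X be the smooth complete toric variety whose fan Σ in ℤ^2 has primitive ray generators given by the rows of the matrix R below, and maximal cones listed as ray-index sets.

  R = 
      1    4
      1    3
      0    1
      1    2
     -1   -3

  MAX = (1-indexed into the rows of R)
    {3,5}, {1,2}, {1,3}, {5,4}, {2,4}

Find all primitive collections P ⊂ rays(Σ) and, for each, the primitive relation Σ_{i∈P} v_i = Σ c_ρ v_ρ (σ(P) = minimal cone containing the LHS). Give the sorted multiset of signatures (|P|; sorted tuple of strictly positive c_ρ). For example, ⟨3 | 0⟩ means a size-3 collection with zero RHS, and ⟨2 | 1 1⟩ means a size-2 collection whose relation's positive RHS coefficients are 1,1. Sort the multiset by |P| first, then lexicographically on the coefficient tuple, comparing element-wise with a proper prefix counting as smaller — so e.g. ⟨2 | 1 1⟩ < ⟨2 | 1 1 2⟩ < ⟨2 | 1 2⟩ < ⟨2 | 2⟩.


Δ(Σ) — 5 vertices, 5 min non-faces:

  • {2,5}:  v_{2} + v_{5} = 0 ; sig = ⟨2 | 0⟩
  • {1,5}:  v_{1} + v_{5} = v_{3} ; sig = ⟨2 | 1⟩
  • {2,3}:  v_{2} + v_{3} = v_{1} ; sig = ⟨2 | 1⟩
  • {3,4}:  v_{3} + v_{4} = v_{2} ; sig = ⟨2 | 1⟩
  • {1,4}:  v_{1} + v_{4} = 2·v_{2} ; sig = ⟨2 | 2⟩

Sorted signature multiset PRS(X):
{ ⟨2 | 0⟩,  ⟨2 | 1⟩ ×3,  ⟨2 | 2⟩ }


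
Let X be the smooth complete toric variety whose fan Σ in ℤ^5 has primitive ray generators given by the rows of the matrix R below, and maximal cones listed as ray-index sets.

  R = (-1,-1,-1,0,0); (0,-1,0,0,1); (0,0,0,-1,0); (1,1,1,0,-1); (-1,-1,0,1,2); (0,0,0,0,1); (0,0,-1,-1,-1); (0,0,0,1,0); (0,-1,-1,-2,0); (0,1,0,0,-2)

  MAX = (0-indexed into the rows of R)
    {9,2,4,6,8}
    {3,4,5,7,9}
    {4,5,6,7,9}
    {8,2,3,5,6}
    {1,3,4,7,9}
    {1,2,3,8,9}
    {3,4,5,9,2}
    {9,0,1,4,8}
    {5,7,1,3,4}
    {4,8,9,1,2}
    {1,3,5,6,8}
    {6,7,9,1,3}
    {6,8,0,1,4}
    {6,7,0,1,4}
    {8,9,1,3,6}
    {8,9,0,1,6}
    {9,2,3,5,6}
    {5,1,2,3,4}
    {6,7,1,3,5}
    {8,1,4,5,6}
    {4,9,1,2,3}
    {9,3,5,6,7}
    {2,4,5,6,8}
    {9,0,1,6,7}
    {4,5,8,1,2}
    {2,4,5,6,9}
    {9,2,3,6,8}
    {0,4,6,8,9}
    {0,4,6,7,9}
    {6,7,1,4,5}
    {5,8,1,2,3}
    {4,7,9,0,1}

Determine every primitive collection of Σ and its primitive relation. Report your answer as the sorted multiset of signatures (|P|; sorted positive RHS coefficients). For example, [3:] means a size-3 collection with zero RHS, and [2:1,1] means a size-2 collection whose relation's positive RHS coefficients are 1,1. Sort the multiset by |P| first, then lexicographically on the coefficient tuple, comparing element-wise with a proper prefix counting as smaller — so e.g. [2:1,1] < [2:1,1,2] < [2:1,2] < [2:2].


Δ(Σ) — 10 vertices, 11 min non-faces:

  • {2,7}:  v_{2} + v_{7} = 0  so sig = [2:]
  • {0,3}:  v_{0} + v_{3} = v_{1} + v_{9}  so sig = [2:1,1]
  • {0,5}:  v_{0} + v_{5} = v_{4} + v_{6}  so sig = [2:1,1]
  • {7,8}:  v_{7} + v_{8} = v_{1} + v_{6}  so sig = [2:1,1]
  • {0,2}:  v_{0} + v_{2} = v_{4} + v_{8} + v_{9}  so sig = [2:1,1,1]
  • {1,5,9}:  v_{1} + v_{5} + v_{9} = 0  so sig = [3:]
  • {3,4,6}:  v_{3} + v_{4} + v_{6} = 0  so sig = [3:]
  • {1,2,6}:  v_{1} + v_{2} + v_{6} = v_{8}  so sig = [3:1]
  • {3,4,8}:  v_{3} + v_{4} + v_{8} = v_{1} + v_{2}  so sig = [3:1,1]
  • {5,8,9}:  v_{5} + v_{8} + v_{9} = v_{2} + v_{6}  so sig = [3:1,1]
  • {1,4,6,9}:  v_{1} + v_{4} + v_{6} + v_{9} = v_{0}  so sig = [4:1]

so the primitive-relation signature multiset is
{ [2:],  [2:1,1] ×3,  [2:1,1,1],  [3:] ×2,  [3:1],  [3:1,1] ×2,  [4:1] }


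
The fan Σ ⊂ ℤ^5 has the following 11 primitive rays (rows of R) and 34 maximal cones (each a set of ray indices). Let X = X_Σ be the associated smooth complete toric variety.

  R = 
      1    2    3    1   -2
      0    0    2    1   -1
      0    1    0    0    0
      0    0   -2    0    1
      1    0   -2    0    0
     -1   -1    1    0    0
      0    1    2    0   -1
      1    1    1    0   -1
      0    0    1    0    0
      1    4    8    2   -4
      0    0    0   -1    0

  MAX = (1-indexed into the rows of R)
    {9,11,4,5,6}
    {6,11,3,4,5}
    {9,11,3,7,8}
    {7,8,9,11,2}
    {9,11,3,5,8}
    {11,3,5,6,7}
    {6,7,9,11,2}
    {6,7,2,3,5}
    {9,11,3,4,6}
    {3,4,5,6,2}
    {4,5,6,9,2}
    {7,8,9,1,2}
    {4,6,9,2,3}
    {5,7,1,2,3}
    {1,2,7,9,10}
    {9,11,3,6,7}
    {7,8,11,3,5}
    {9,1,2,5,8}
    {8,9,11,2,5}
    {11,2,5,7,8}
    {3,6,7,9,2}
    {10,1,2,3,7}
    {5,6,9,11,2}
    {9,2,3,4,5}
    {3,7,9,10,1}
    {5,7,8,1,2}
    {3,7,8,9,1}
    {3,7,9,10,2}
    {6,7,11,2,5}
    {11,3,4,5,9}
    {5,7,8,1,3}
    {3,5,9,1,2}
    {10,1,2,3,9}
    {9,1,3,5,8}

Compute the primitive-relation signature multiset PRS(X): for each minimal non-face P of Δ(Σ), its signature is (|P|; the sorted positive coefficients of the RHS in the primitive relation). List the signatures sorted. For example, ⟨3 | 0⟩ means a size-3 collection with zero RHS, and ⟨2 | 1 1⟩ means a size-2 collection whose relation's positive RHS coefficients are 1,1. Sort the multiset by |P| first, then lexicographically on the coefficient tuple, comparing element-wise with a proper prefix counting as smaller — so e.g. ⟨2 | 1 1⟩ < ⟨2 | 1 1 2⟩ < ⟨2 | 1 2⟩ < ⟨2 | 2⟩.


Σ has 17 primitive collections:

  P = {4,7}:  v_{4} + v_{7} = v_{3}  ⟹  sig = ⟨2 | 1⟩
  P = {1,6}:  v_{1} + v_{6} = v_{2} + v_{7}  ⟹  sig = ⟨2 | 1 1⟩
  P = {1,11}:  v_{1} + v_{11} = v_{7} + v_{8}  ⟹  sig = ⟨2 | 1 1⟩
  P = {6,8}:  v_{6} + v_{8} = v_{2} + v_{11}  ⟹  sig = ⟨2 | 1 1⟩
  P = {4,8}:  v_{4} + v_{8} = v_{3} + v_{5} + v_{9}  ⟹  sig = ⟨2 | 1 1 1⟩
  P = {1,4}:  v_{1} + v_{4} = v_{2} + 2·v_{3} + v_{5} + v_{9}  ⟹  sig = ⟨2 | 1 1 1 2⟩
  P = {4,10}:  v_{4} + v_{10} = v_{1} + v_{2} + 2·v_{3} + v_{9}  ⟹  sig = ⟨2 | 1 1 1 2⟩
  P = {8,10}:  v_{8} + v_{10} = 2·v_{1} + v_{7} + v_{9}  ⟹  sig = ⟨2 | 1 1 2⟩
  P = {10,11}:  v_{10} + v_{11} = v_{1} + 2·v_{7} + v_{9}  ⟹  sig = ⟨2 | 1 1 2⟩
  P = {6,10}:  v_{6} + v_{10} = 2·v_{2} + v_{3} + 2·v_{7} + v_{9}  ⟹  sig = ⟨2 | 1 1 2 2⟩
  P = {5,10}:  v_{5} + v_{10} = 2·v_{1}  ⟹  sig = ⟨2 | 2⟩
  P = {2,4,11}:  v_{2} + v_{4} + v_{11} = 0  ⟹  sig = ⟨3 | 0⟩
  P = {2,3,8}:  v_{2} + v_{3} + v_{8} = v_{1}  ⟹  sig = ⟨3 | 1⟩
  P = {2,3,11}:  v_{2} + v_{3} + v_{11} = v_{7}  ⟹  sig = ⟨3 | 1⟩
  P = {5,7,9}:  v_{5} + v_{7} + v_{9} = v_{8}  ⟹  sig = ⟨3 | 1⟩
  P = {3,5,6,9}:  v_{3} + v_{5} + v_{6} + v_{9} = 0  ⟹  sig = ⟨4 | 0⟩
  P = {1,2,3,7,9}:  v_{1} + v_{2} + v_{3} + v_{7} + v_{9} = v_{10}  ⟹  sig = ⟨5 | 1⟩

Signatures (|P|; sorted positive RHS coefficients), sorted:
[⟨2 | 1⟩, ⟨2 | 1 1⟩, ⟨2 | 1 1⟩, ⟨2 | 1 1⟩, ⟨2 | 1 1 1⟩, ⟨2 | 1 1 1 2⟩, ⟨2 | 1 1 1 2⟩, ⟨2 | 1 1 2⟩, ⟨2 | 1 1 2⟩, ⟨2 | 1 1 2 2⟩, ⟨2 | 2⟩, ⟨3 | 0⟩, ⟨3 | 1⟩, ⟨3 | 1⟩, ⟨3 | 1⟩, ⟨4 | 0⟩, ⟨5 | 1⟩]


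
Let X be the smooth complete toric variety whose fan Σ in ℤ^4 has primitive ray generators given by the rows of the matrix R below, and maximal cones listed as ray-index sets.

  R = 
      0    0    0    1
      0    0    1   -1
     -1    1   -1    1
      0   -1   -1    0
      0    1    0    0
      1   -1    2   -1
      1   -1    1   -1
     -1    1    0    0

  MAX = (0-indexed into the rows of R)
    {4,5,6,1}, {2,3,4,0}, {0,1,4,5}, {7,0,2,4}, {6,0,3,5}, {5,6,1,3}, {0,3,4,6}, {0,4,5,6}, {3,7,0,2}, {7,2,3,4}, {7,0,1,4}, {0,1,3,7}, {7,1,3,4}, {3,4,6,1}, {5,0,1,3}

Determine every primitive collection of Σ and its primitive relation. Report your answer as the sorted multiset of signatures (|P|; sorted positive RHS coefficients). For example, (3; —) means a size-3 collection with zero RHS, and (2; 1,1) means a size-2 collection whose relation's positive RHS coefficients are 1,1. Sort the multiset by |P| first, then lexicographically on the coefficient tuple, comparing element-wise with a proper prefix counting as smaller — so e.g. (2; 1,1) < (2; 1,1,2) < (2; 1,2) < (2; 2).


Minimal non-faces — 9 found among 8 rays, 15 max cones:

  {2,6}:  v_{2} + v_{6} = 0  →  sig = (2; —)
  {1,2}:  v_{1} + v_{2} = v_{7}  →  sig = (2; 1)
  {6,7}:  v_{6} + v_{7} = v_{1}  →  sig = (2; 1)
  {2,5}:  v_{2} + v_{5} = v_{0} + v_{1}  →  sig = (2; 1,1)
  {5,7}:  v_{5} + v_{7} = v_{0} + 2·v_{1}  →  sig = (2; 1,2)
  {0,1,6}:  v_{0} + v_{1} + v_{6} = v_{5}  →  sig = (3; 1)
  {3,4,5}:  v_{3} + v_{4} + v_{5} = v_{6}  →  sig = (3; 1)
  {0,1,3,4}:  v_{0} + v_{1} + v_{3} + v_{4} = 0  →  sig = (4; —)
  {0,3,4,7}:  v_{0} + v_{3} + v_{4} + v_{7} = v_{2}  →  sig = (4; 1)

Hence PRS(X_Σ) =
    (2; —)
    (2; 1)
    (2; 1)
    (2; 1,1)
    (2; 1,2)
    (3; 1)
    (3; 1)
    (4; —)
    (4; 1)


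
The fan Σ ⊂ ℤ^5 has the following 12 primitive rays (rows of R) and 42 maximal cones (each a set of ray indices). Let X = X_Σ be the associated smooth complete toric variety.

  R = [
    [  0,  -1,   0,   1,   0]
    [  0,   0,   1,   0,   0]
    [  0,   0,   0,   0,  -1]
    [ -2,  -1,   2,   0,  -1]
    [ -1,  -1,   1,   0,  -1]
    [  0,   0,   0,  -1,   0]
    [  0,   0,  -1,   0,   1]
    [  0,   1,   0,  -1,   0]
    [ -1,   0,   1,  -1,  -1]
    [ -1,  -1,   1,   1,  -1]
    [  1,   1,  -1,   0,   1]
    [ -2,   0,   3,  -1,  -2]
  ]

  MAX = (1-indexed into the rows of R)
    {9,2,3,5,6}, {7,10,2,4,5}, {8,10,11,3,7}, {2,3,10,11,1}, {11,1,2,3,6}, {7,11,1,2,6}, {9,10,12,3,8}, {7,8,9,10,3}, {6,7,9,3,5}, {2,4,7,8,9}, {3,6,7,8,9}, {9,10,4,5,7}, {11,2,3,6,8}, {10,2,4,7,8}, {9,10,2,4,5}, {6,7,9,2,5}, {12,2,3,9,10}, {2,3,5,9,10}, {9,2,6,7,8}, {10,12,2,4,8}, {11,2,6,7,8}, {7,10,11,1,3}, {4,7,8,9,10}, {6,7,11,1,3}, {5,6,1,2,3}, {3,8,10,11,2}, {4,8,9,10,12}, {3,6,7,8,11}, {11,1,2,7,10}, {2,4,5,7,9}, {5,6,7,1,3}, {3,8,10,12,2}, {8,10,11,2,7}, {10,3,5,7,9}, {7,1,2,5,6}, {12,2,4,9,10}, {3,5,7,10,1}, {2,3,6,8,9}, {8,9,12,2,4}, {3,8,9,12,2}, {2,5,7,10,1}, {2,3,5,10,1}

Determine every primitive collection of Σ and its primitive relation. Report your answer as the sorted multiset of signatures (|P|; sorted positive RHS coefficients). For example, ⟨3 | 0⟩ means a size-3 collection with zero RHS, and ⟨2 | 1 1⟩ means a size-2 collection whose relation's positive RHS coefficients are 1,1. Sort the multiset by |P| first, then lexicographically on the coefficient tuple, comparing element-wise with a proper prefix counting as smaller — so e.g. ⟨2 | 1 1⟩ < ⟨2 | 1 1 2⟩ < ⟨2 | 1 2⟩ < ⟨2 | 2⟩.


18 collections generate NE(X_Σ); each relation:

  P = {1,8}:  v_{1} + v_{8} = 0 — sig = ⟨2 | 0⟩
  P = {5,11}:  v_{5} + v_{11} = 0 — sig = ⟨2 | 0⟩
  P = {1,9}:  v_{1} + v_{9} = v_{5} — sig = ⟨2 | 1⟩
  P = {5,8}:  v_{5} + v_{8} = v_{9} — sig = ⟨2 | 1⟩
  P = {6,10}:  v_{6} + v_{10} = v_{5} — sig = ⟨2 | 1⟩
  P = {9,11}:  v_{9} + v_{11} = v_{8} — sig = ⟨2 | 1⟩
  P = {3,4}:  v_{3} + v_{4} = v_{9} + v_{10} — sig = ⟨2 | 1 1⟩
  P = {7,12}:  v_{7} + v_{12} = v_{4} + v_{8} — sig = ⟨2 | 1 1⟩
  P = {1,12}:  v_{1} + v_{12} = v_{2} + v_{9} + v_{10} — sig = ⟨2 | 1 1 1⟩
  P = {1,4}:  v_{1} + v_{4} = v_{2} + v_{5} + v_{7} + v_{10} — sig = ⟨2 | 1 1 1 1⟩
  P = {4,6}:  v_{4} + v_{6} = v_{2} + v_{5} + v_{7} + v_{9} — sig = ⟨2 | 1 1 1 1⟩
  P = {4,11}:  v_{4} + v_{11} = v_{2} + v_{7} + v_{8} + v_{10} — sig = ⟨2 | 1 1 1 1⟩
  P = {5,12}:  v_{5} + v_{12} = v_{2} + 2·v_{9} + v_{10} — sig = ⟨2 | 1 1 2⟩
  P = {11,12}:  v_{11} + v_{12} = v_{2} + 2·v_{8} + v_{10} — sig = ⟨2 | 1 1 2⟩
  P = {6,12}:  v_{6} + v_{12} = v_{2} + 2·v_{9} — sig = ⟨2 | 1 2⟩
  P = {2,3,7}:  v_{2} + v_{3} + v_{7} = 0 — sig = ⟨3 | 0⟩
  P = {2,7,9,10}:  v_{2} + v_{7} + v_{9} + v_{10} = v_{4} — sig = ⟨4 | 1⟩
  P = {2,8,9,10}:  v_{2} + v_{8} + v_{9} + v_{10} = v_{12} — sig = ⟨4 | 1⟩

Hence PRS(X_Σ) =
    ⟨2 | 0⟩
    ⟨2 | 0⟩
    ⟨2 | 1⟩
    ⟨2 | 1⟩
    ⟨2 | 1⟩
    ⟨2 | 1⟩
    ⟨2 | 1 1⟩
    ⟨2 | 1 1⟩
    ⟨2 | 1 1 1⟩
    ⟨2 | 1 1 1 1⟩
    ⟨2 | 1 1 1 1⟩
    ⟨2 | 1 1 1 1⟩
    ⟨2 | 1 1 2⟩
    ⟨2 | 1 1 2⟩
    ⟨2 | 1 2⟩
    ⟨3 | 0⟩
    ⟨4 | 1⟩
    ⟨4 | 1⟩


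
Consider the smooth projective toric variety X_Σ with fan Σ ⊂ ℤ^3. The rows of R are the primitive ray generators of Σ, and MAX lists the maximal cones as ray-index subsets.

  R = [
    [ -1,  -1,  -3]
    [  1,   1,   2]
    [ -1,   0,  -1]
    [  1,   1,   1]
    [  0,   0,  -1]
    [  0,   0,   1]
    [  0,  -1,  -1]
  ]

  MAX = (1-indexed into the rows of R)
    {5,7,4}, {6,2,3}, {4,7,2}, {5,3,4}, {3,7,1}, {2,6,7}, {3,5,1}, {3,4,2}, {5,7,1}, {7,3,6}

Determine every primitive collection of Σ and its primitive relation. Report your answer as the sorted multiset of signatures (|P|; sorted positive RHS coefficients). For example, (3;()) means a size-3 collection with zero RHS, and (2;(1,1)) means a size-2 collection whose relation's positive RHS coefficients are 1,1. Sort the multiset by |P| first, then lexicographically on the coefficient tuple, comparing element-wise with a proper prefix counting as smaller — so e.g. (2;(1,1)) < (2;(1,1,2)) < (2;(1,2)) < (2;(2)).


Σ has 9 primitive collections:

  • {5,6}:  v_{5} + v_{6} = 0  ⟹  sig = (2;())
  • {1,2}:  v_{1} + v_{2} = v_{5}  ⟹  sig = (2;(1))
  • {2,5}:  v_{2} + v_{5} = v_{4}  ⟹  sig = (2;(1))
  • {4,6}:  v_{4} + v_{6} = v_{2}  ⟹  sig = (2;(1))
  • {1,6}:  v_{1} + v_{6} = v_{3} + v_{7}  ⟹  sig = (2;(1,1))
  • {1,4}:  v_{1} + v_{4} = 2·v_{5}  ⟹  sig = (2;(2))
  • {2,3,7}:  v_{2} + v_{3} + v_{7} = 0  ⟹  sig = (3;())
  • {3,4,7}:  v_{3} + v_{4} + v_{7} = v_{5}  ⟹  sig = (3;(1))
  • {3,5,7}:  v_{3} + v_{5} + v_{7} = v_{1}  ⟹  sig = (3;(1))

so the primitive-relation signature multiset is
{ (2;()),  (2;(1)) ×3,  (2;(1,1)),  (2;(2)),  (3;()),  (3;(1)) ×2 }


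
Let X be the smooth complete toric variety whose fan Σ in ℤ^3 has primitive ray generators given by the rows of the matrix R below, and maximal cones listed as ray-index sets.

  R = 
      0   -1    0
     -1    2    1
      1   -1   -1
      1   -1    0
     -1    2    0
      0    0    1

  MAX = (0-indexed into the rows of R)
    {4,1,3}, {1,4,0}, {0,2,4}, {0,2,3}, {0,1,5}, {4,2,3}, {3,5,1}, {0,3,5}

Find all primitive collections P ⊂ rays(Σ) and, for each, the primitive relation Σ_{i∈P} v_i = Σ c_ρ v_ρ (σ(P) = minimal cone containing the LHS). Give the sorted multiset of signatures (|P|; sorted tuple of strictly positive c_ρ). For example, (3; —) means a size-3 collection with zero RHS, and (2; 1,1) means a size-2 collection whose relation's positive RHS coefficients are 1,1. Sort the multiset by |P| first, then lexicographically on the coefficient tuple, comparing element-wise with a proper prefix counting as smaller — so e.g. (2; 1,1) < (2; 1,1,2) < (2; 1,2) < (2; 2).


Primitive collections (5):

  P = {2,5}:  v_{2} + v_{5} = v_{3}  ⇒ sig = (2; 1)
  P = {4,5}:  v_{4} + v_{5} = v_{1}  ⇒ sig = (2; 1)
  P = {1,2}:  v_{1} + v_{2} = v_{3} + v_{4}  ⇒ sig = (2; 1,1)
  P = {0,3,4}:  v_{0} + v_{3} + v_{4} = 0  ⇒ sig = (3; —)
  P = {0,1,3}:  v_{0} + v_{1} + v_{3} = v_{5}  ⇒ sig = (3; 1)

Sorted signature multiset PRS(X):
{ (2; 1) ×2,  (2; 1,1),  (3; —),  (3; 1) }


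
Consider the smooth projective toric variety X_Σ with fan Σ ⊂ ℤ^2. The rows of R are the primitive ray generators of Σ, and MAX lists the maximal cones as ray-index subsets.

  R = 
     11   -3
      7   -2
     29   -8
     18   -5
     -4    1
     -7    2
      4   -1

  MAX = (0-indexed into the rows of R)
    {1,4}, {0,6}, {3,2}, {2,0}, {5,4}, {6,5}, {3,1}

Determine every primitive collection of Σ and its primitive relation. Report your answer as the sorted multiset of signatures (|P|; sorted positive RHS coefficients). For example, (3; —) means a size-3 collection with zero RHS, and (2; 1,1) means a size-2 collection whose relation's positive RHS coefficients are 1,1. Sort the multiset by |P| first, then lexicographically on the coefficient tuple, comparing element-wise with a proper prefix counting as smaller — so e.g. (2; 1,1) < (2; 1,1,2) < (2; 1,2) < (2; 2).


Δ(Σ) — 7 vertices, 14 min non-faces:

  {1,5}:  v_{1} + v_{5} = 0  so sig = (2; —)
  {4,6}:  v_{4} + v_{6} = 0  so sig = (2; —)
  {0,1}:  v_{0} + v_{1} = v_{3}  so sig = (2; 1)
  {0,3}:  v_{0} + v_{3} = v_{2}  so sig = (2; 1)
  {0,4}:  v_{0} + v_{4} = v_{1}  so sig = (2; 1)
  {0,5}:  v_{0} + v_{5} = v_{6}  so sig = (2; 1)
  {1,6}:  v_{1} + v_{6} = v_{0}  so sig = (2; 1)
  {3,5}:  v_{3} + v_{5} = v_{0}  so sig = (2; 1)
  {2,4}:  v_{2} + v_{4} = v_{1} + v_{3}  so sig = (2; 1,1)
  {1,2}:  v_{1} + v_{2} = 2·v_{3}  so sig = (2; 2)
  {2,5}:  v_{2} + v_{5} = 2·v_{0}  so sig = (2; 2)
  {3,4}:  v_{3} + v_{4} = 2·v_{1}  so sig = (2; 2)
  {3,6}:  v_{3} + v_{6} = 2·v_{0}  so sig = (2; 2)
  {2,6}:  v_{2} + v_{6} = 3·v_{0}  so sig = (2; 3)

Sorted signature multiset PRS(X):
{ (2; —) ×2,  (2; 1) ×6,  (2; 1,1),  (2; 2) ×4,  (2; 3) }


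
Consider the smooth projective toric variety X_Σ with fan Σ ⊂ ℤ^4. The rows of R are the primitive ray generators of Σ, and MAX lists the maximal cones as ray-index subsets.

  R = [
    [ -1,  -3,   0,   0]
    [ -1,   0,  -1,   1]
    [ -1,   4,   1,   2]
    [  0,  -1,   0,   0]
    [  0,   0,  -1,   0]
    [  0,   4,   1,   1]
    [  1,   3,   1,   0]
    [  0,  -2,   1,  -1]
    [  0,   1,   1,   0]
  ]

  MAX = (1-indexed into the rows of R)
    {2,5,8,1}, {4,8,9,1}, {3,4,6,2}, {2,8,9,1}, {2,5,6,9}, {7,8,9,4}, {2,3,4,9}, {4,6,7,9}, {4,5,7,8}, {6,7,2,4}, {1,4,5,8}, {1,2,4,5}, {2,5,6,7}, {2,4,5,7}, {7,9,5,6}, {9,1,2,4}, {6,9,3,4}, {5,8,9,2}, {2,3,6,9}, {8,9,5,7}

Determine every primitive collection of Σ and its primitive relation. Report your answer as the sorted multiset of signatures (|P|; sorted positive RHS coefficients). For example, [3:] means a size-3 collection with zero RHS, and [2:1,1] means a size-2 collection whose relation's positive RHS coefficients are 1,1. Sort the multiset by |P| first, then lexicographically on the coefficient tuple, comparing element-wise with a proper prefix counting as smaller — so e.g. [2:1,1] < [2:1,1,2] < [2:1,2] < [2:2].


The 14 primitive collections of Σ (r=9, n=4):

  P={1,7}:  v_{1} + v_{7} = v_{4} + v_{9}  ⟹  sig = [2:1,1]
  P={3,5}:  v_{3} + v_{5} = v_{2} + v_{6}  ⟹  sig = [2:1,1]
  P={1,6}:  v_{1} + v_{6} = v_{2} + v_{4} + 2·v_{9}  ⟹  sig = [2:1,1,2]
  P={3,8}:  v_{3} + v_{8} = v_{2} + v_{4} + 3·v_{9}  ⟹  sig = [2:1,1,3]
  P={3,7}:  v_{3} + v_{7} = v_{4} + 2·v_{6}  ⟹  sig = [2:1,2]
  P={6,8}:  v_{6} + v_{8} = 2·v_{9}  ⟹  sig = [2:2]
  P={1,3}:  v_{1} + v_{3} = 2·v_{2} + 2·v_{4} + 3·v_{9}  ⟹  sig = [2:2,2,3]
  P={4,5,9}:  v_{4} + v_{5} + v_{9} = 0  ⟹  sig = [3:]
  P={2,4,8}:  v_{2} + v_{4} + v_{8} = v_{1}  ⟹  sig = [3:1]
  P={2,7,8}:  v_{2} + v_{7} + v_{8} = v_{9}  ⟹  sig = [3:1]
  P={2,7,9}:  v_{2} + v_{7} + v_{9} = v_{6}  ⟹  sig = [3:1]
  P={1,5,9}:  v_{1} + v_{5} + v_{9} = v_{2} + v_{8}  ⟹  sig = [3:1,1]
  P={4,5,6}:  v_{4} + v_{5} + v_{6} = v_{2} + v_{7}  ⟹  sig = [3:1,1]
  P={2,4,6,9}:  v_{2} + v_{4} + v_{6} + v_{9} = v_{3}  ⟹  sig = [4:1]

Sorted signature multiset PRS(X):
    [2:1,1]
    [2:1,1]
    [2:1,1,2]
    [2:1,1,3]
    [2:1,2]
    [2:2]
    [2:2,2,3]
    [3:]
    [3:1]
    [3:1]
    [3:1]
    [3:1,1]
    [3:1,1]
    [4:1]


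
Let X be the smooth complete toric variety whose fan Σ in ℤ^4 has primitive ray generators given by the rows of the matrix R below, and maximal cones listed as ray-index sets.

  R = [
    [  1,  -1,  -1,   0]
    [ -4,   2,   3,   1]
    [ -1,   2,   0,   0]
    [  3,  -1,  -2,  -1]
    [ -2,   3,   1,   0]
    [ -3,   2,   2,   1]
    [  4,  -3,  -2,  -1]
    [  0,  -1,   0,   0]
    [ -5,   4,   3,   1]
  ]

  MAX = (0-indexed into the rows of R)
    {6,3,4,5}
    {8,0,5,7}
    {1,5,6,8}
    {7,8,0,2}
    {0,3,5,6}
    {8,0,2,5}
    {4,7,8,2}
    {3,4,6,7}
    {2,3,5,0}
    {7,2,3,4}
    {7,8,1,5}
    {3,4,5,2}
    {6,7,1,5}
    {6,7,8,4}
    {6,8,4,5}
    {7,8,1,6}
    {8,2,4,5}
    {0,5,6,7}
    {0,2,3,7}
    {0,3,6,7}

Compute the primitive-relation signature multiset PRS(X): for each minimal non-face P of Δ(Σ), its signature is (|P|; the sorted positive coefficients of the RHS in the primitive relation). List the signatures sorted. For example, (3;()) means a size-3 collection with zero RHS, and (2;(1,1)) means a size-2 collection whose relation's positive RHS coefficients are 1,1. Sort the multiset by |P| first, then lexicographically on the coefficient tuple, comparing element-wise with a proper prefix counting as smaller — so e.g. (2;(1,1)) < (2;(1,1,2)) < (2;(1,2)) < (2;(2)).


12 minimal non-faces of Δ(Σ) (on 9 rays):

  P = {0,4}:  v_{0} + v_{4} = v_{2}  ⇒ sig = (2;(1))
  P = {1,2}:  v_{1} + v_{2} = v_{8}  ⇒ sig = (2;(1))
  P = {2,6}:  v_{2} + v_{6} = v_{3}  ⇒ sig = (2;(1))
  P = {3,8}:  v_{3} + v_{8} = v_{4}  ⇒ sig = (2;(1))
  P = {0,1}:  v_{0} + v_{1} = v_{5} + v_{7}  ⇒ sig = (2;(1,1))
  P = {1,3}:  v_{1} + v_{3} = v_{6} + v_{8}  ⇒ sig = (2;(1,1))
  P = {1,4}:  v_{1} + v_{4} = v_{6} + 2·v_{8}  ⇒ sig = (2;(1,2))
  P = {0,6,8}:  v_{0} + v_{6} + v_{8} = 0  ⇒ sig = (3;())
  P = {3,5,7}:  v_{3} + v_{5} + v_{7} = 0  ⇒ sig = (3;())
  P = {4,5,7}:  v_{4} + v_{5} + v_{7} = v_{8}  ⇒ sig = (3;(1))
  P = {2,5,7}:  v_{2} + v_{5} + v_{7} = v_{0} + v_{8}  ⇒ sig = (3;(1,1))
  P = {5,6,7,8}:  v_{5} + v_{6} + v_{7} + v_{8} = v_{1}  ⇒ sig = (4;(1))

Signatures (|P|; sorted positive RHS coefficients), sorted:
    |P|=2: 7 collections, coeffs (1), (1), (1), (1), (1,1), (1,1), (1,2)
    |P|=3: 4 collections, coeffs (), (), (1), (1,1)
    |P|=4: 1 collection, coeffs (1)
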